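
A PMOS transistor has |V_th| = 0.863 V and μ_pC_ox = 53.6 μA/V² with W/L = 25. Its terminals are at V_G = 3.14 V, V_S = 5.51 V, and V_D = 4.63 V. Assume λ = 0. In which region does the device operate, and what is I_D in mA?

Triode; I_D = 1.26 mA

V_SG = V_S − V_G = 5.51 − 3.14 = 2.37 V; V_SD = V_S − V_D = 5.51 − 4.63 = 0.88 V.
k_p = μ_pC_ox · (W/L) = 1.34 mA/V².
V_ov = V_SG − |V_th| = 2.37 − 0.863 = 1.51 V.
Since V_SD = 0.88 V < V_ov = 1.51 V, the device is in the triode region.
I_D = k_p [V_ov · V_SD − ½ V_SD²] = 1.34 × [1.51 × 0.88 − 0.5 × 0.88²] = 1.26 mA.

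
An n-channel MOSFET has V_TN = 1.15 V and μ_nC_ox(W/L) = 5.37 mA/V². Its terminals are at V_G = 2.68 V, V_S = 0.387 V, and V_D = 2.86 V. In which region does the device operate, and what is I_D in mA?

Saturation; I_D = 3.51 mA

V_GS = V_G − V_S = 2.68 − 0.387 = 2.29 V; V_DS = V_D − V_S = 2.86 − 0.387 = 2.47 V.
V_ov = V_GS − V_TN = 2.29 − 1.15 = 1.14 V.
Since V_DS = 2.47 V ≥ V_ov = 1.14 V, the device is in saturation.
I_D = ½ k_n V_ov² = 0.5 × 5.37 × 1.14² = 3.51 mA.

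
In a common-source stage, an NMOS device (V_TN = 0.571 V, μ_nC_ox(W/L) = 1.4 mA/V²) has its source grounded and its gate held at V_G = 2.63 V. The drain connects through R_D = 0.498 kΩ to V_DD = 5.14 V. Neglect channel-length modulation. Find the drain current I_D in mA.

V_GS = V_G = 2.63 V, so V_ov = 2.63 − 0.571 = 2.06 V.
Assume saturation: I_D = ½ k_n V_ov² = 0.5 × 1.4 × 2.06² = 2.97 mA, giving V_DS = V_DD − I_D R_D = 5.14 − 2.97 × 0.498 = 3.66 V.
V_DS = 3.66 V ≥ V_ov = 2.06 V, confirming saturation.

I_D = 2.97 mA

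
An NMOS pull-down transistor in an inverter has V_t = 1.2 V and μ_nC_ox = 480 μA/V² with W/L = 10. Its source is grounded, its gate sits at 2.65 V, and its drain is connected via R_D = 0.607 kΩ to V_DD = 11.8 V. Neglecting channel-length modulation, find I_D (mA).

V_GS = V_G = 2.65 V, so V_ov = 2.65 − 1.2 = 1.45 V.
k_n = μ_nC_ox · (W/L) = 4.8 mA/V².
Assume saturation: I_D = ½ k_n V_ov² = 0.5 × 4.8 × 1.45² = 5.05 mA, giving V_DS = V_DD − I_D R_D = 11.8 − 5.05 × 0.607 = 8.74 V.
V_DS = 8.74 V ≥ V_ov = 1.45 V, confirming saturation.

I_D = 5.05 mA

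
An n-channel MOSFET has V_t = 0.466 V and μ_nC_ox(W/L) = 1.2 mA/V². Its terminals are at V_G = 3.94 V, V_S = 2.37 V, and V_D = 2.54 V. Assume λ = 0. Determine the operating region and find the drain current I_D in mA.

V_GS = V_G − V_S = 3.94 − 2.37 = 1.57 V; V_DS = V_D − V_S = 2.54 − 2.37 = 0.17 V.
V_ov = V_GS − V_t = 1.57 − 0.466 = 1.1 V.
Since V_DS = 0.17 V < V_ov = 1.1 V, the device is in the triode region.
I_D = k_n [V_ov · V_DS − ½ V_DS²] = 1.2 × [1.1 × 0.17 − 0.5 × 0.17²] = 0.208 mA.

Triode; I_D = 0.208 mA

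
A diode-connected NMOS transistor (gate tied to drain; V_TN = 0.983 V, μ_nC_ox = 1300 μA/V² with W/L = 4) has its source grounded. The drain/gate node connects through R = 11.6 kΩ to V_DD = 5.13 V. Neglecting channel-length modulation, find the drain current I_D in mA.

With gate tied to drain, V_GS = V_DS ≥ V_GS − V_TN, so the device is in saturation.
k_n = μ_nC_ox · (W/L) = 5.2 mA/V².
KCL at the drain: ½ k_n (V_GS − V_TN)² = (V_DD − V_GS)/R.
Let x = V_GS − 0.983. Then 30.2 x² + x − 4.147 = 0, giving x = 0.355 V (positive root), so V_GS = 1.34 V.
I_D = (V_DD − V_GS)/R = (5.13 − 1.34) / 11.6 = 0.327 mA.

I_D = 0.327 mA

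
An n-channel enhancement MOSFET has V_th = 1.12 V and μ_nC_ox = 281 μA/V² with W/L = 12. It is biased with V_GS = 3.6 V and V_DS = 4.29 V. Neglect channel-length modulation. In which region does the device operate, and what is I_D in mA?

Saturation; I_D = 10.4 mA

k_n = μ_nC_ox · (W/L) = 3.372 mA/V².
V_ov = V_GS − V_th = 3.6 − 1.12 = 2.48 V.
Since V_DS = 4.29 V ≥ V_ov = 2.48 V, the device is in saturation.
I_D = ½ k_n V_ov² = 0.5 × 3.372 × 2.48² = 10.4 mA.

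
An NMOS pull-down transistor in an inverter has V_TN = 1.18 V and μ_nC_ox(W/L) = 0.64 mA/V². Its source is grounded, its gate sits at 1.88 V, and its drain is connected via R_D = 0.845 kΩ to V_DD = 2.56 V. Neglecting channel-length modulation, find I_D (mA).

I_D = 0.157 mA

V_GS = V_G = 1.88 V, so V_ov = 1.88 − 1.18 = 0.7 V.
Assume saturation: I_D = ½ k_n V_ov² = 0.5 × 0.64 × 0.7² = 0.157 mA, giving V_DS = V_DD − I_D R_D = 2.56 − 0.157 × 0.845 = 2.43 V.
V_DS = 2.43 V ≥ V_ov = 0.7 V, confirming saturation.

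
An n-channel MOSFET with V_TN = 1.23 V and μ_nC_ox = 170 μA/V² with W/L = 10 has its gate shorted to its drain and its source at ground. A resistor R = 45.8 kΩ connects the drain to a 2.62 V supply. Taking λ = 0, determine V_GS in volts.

With gate tied to drain, V_GS = V_DS ≥ V_GS − V_TN, so the device is in saturation.
k_n = μ_nC_ox · (W/L) = 1.7 mA/V².
KCL at the drain: ½ k_n (V_GS − V_TN)² = (V_DD − V_GS)/R.
Let x = V_GS − 1.23. Then 38.9 x² + x − 1.39 = 0, giving x = 0.177 V (positive root), so V_GS = 1.41 V.
I_D = (V_DD − V_GS)/R = (2.62 − 1.41) / 45.8 = 0.0265 mA.

V_GS = 1.41 V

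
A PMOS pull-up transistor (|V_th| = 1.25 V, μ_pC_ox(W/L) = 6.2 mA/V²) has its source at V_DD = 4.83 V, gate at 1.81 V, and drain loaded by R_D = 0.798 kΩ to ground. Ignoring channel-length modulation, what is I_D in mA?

V_SG = V_DD − V_G = 4.83 − 1.81 = 3.02 V, so V_ov = 3.02 − 1.25 = 1.77 V.
Assume saturation: I_D = ½ k_p V_ov² = 0.5 × 6.2 × 1.77² = 9.71 mA, giving V_SD = V_DD − I_D R_D = 4.83 − 9.71 × 0.798 = -2.92 V.
But -2.92 V < V_ov = 1.77 V, so the device is actually in triode.
In triode I_D = k_p[V_ov V_SD − ½ V_SD²] and I_D = (V_DD − V_SD)/R_D. Equating: 2.47 V_SD² − 9.757 V_SD + 4.83 = 0, giving V_SD = 0.58 V (the root below V_ov).
I_D = (4.83 − 0.58) / 0.798 = 5.33 mA.

I_D = 5.33 mA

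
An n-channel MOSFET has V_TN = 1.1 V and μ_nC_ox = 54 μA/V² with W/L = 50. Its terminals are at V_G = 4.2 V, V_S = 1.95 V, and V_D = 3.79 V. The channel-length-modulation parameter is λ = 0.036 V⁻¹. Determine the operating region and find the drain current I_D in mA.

Saturation; I_D = 1.90 mA

V_GS = V_G − V_S = 4.2 − 1.95 = 2.25 V; V_DS = V_D − V_S = 3.79 − 1.95 = 1.84 V.
k_n = μ_nC_ox · (W/L) = 2.7 mA/V².
V_ov = V_GS − V_TN = 2.25 − 1.1 = 1.15 V.
Since V_DS = 1.84 V ≥ V_ov = 1.15 V, the device is in saturation.
I_D = ½ k_n V_ov² (1 + λ V_DS) = 0.5 × 2.7 × 1.15² × (1 + 0.036 × 1.84) = 1.9 mA.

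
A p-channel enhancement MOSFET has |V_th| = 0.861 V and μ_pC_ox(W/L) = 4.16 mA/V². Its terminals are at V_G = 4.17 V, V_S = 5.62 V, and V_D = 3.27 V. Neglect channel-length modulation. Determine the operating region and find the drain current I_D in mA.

V_SG = V_S − V_G = 5.62 − 4.17 = 1.45 V; V_SD = V_S − V_D = 5.62 − 3.27 = 2.35 V.
V_ov = V_SG − |V_th| = 1.45 − 0.861 = 0.589 V.
Since V_SD = 2.35 V ≥ V_ov = 0.589 V, the device is in saturation.
I_D = ½ k_p V_ov² = 0.5 × 4.16 × 0.589² = 0.722 mA.

Saturation; I_D = 0.722 mA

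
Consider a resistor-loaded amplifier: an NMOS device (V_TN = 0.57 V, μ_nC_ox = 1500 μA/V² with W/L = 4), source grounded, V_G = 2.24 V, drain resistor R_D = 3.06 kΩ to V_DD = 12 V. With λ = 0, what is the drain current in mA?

V_GS = V_G = 2.24 V, so V_ov = 2.24 − 0.57 = 1.67 V.
k_n = μ_nC_ox · (W/L) = 6 mA/V².
Assume saturation: I_D = ½ k_n V_ov² = 0.5 × 6 × 1.67² = 8.37 mA, giving V_DS = V_DD − I_D R_D = 12 − 8.37 × 3.06 = -13.6 V.
But -13.6 V < V_ov = 1.67 V, so the device is actually in triode.
In triode I_D = k_n[V_ov V_DS − ½ V_DS²] and I_D = (V_DD − V_DS)/R_D. Equating: 9.18 V_DS² − 31.66 V_DS + 12 = 0, giving V_DS = 0.433 V (the root below V_ov).
I_D = (12 − 0.433) / 3.06 = 3.78 mA.

I_D = 3.78 mA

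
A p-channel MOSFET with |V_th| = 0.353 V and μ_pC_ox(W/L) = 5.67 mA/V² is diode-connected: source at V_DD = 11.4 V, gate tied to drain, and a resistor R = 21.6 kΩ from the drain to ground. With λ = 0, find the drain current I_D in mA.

I_D = 0.492 mA

With gate tied to drain, V_SG = V_SD ≥ V_SG − |V_th|, so the device is in saturation.
KCL at the drain: ½ k_p (V_SG − |V_th|)² = (V_DD − V_SG)/R.
Let x = V_SG − 0.353. Then 61.2 x² + x − 11.05 = 0, giving x = 0.417 V (positive root), so V_SG = 0.77 V.
I_D = (V_DD − V_SG)/R = (11.4 − 0.77) / 21.6 = 0.492 mA.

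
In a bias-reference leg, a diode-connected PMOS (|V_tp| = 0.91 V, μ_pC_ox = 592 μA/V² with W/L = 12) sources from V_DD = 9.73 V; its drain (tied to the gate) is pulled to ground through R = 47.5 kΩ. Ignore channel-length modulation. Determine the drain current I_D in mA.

I_D = 0.181 mA

With gate tied to drain, V_SG = V_SD ≥ V_SG − |V_tp|, so the device is in saturation.
k_p = μ_pC_ox · (W/L) = 7.104 mA/V².
KCL at the drain: ½ k_p (V_SG − |V_tp|)² = (V_DD − V_SG)/R.
Let x = V_SG − 0.91. Then 169 x² + x − 8.82 = 0, giving x = 0.226 V (positive root), so V_SG = 1.14 V.
I_D = (V_DD − V_SG)/R = (9.73 − 1.14) / 47.5 = 0.181 mA.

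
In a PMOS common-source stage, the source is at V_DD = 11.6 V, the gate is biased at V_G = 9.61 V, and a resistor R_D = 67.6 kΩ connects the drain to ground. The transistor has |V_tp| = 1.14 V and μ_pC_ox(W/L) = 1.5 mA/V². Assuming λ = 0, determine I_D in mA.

V_SG = V_DD − V_G = 11.6 − 9.61 = 1.99 V, so V_ov = 1.99 − 1.14 = 0.85 V.
Assume saturation: I_D = ½ k_p V_ov² = 0.5 × 1.5 × 0.85² = 0.542 mA, giving V_SD = V_DD − I_D R_D = 11.6 − 0.542 × 67.6 = -25 V.
But -25 V < V_ov = 0.85 V, so the device is actually in triode.
In triode I_D = k_p[V_ov V_SD − ½ V_SD²] and I_D = (V_DD − V_SD)/R_D. Equating: 50.7 V_SD² − 87.19 V_SD + 11.6 = 0, giving V_SD = 0.145 V (the root below V_ov).
I_D = (11.6 − 0.145) / 67.6 = 0.169 mA.

I_D = 0.169 mA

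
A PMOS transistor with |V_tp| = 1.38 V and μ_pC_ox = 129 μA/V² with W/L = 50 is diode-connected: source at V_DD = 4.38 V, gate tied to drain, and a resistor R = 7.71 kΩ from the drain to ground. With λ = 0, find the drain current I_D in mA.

I_D = 0.347 mA

With gate tied to drain, V_SG = V_SD ≥ V_SG − |V_tp|, so the device is in saturation.
k_p = μ_pC_ox · (W/L) = 6.45 mA/V².
KCL at the drain: ½ k_p (V_SG − |V_tp|)² = (V_DD − V_SG)/R.
Let x = V_SG − 1.38. Then 24.9 x² + x − 3 = 0, giving x = 0.328 V (positive root), so V_SG = 1.71 V.
I_D = (V_DD − V_SG)/R = (4.38 − 1.71) / 7.71 = 0.347 mA.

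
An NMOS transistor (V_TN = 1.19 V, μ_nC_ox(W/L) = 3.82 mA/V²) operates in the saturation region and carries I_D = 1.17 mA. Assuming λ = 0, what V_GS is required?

V_GS = 1.97 V

In saturation I_D = ½ k_n (V_GS − V_TN)², so V_GS − V_TN = √(2 I_D / k_n) = √(2 × 1.17 / 3.82) = 0.783 V.
V_GS = 1.19 + 0.783 = 1.97 V.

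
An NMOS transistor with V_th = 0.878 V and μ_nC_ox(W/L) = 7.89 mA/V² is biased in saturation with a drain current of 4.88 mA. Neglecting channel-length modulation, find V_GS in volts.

In saturation I_D = ½ k_n (V_GS − V_th)², so V_GS − V_th = √(2 I_D / k_n) = √(2 × 4.88 / 7.89) = 1.11 V.
V_GS = 0.878 + 1.11 = 1.99 V.

V_GS = 1.99 V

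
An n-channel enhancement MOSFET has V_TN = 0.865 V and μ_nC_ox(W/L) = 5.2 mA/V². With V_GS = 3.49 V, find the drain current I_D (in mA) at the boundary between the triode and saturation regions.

At the boundary V_DS = V_ov = V_GS − V_TN = 3.49 − 0.865 = 2.62 V.
I_D = ½ k_n V_ov² = 0.5 × 5.2 × 2.62² = 17.9 mA.

I_D = 17.9 mA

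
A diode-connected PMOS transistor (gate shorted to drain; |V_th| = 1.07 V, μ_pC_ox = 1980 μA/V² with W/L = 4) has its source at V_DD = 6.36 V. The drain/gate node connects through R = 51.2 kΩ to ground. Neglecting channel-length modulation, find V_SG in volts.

V_SG = 1.23 V

With gate tied to drain, V_SG = V_SD ≥ V_SG − |V_th|, so the device is in saturation.
k_p = μ_pC_ox · (W/L) = 7.92 mA/V².
KCL at the drain: ½ k_p (V_SG − |V_th|)² = (V_DD − V_SG)/R.
Let x = V_SG − 1.07. Then 203 x² + x − 5.29 = 0, giving x = 0.159 V (positive root), so V_SG = 1.23 V.
I_D = (V_DD − V_SG)/R = (6.36 − 1.23) / 51.2 = 0.1 mA.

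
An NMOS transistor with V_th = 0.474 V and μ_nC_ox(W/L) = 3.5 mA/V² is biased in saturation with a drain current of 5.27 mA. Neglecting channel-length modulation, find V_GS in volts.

V_GS = 2.21 V

In saturation I_D = ½ k_n (V_GS − V_th)², so V_GS − V_th = √(2 I_D / k_n) = √(2 × 5.27 / 3.5) = 1.74 V.
V_GS = 0.474 + 1.74 = 2.21 V.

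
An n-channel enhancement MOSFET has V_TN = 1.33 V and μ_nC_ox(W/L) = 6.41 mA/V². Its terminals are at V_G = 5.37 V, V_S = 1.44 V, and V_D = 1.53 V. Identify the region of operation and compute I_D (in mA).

Triode; I_D = 1.47 mA

V_GS = V_G − V_S = 5.37 − 1.44 = 3.93 V; V_DS = V_D − V_S = 1.53 − 1.44 = 0.09 V.
V_ov = V_GS − V_TN = 3.93 − 1.33 = 2.6 V.
Since V_DS = 0.09 V < V_ov = 2.6 V, the device is in the triode region.
I_D = k_n [V_ov · V_DS − ½ V_DS²] = 6.41 × [2.6 × 0.09 − 0.5 × 0.09²] = 1.47 mA.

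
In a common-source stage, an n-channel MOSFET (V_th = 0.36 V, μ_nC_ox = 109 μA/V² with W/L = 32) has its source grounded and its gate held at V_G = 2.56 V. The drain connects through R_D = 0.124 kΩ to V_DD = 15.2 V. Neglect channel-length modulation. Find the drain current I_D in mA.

V_GS = V_G = 2.56 V, so V_ov = 2.56 − 0.36 = 2.2 V.
k_n = μ_nC_ox · (W/L) = 3.488 mA/V².
Assume saturation: I_D = ½ k_n V_ov² = 0.5 × 3.488 × 2.2² = 8.44 mA, giving V_DS = V_DD − I_D R_D = 15.2 − 8.44 × 0.124 = 14.2 V.
V_DS = 14.2 V ≥ V_ov = 2.2 V, confirming saturation.

I_D = 8.44 mA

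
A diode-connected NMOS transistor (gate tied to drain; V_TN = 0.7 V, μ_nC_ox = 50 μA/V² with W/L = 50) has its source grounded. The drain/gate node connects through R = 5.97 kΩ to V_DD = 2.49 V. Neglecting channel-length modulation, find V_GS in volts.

V_GS = 1.13 V

With gate tied to drain, V_GS = V_DS ≥ V_GS − V_TN, so the device is in saturation.
k_n = μ_nC_ox · (W/L) = 2.5 mA/V².
KCL at the drain: ½ k_n (V_GS − V_TN)² = (V_DD − V_GS)/R.
Let x = V_GS − 0.7. Then 7.46 x² + x − 1.79 = 0, giving x = 0.427 V (positive root), so V_GS = 1.13 V.
I_D = (V_DD − V_GS)/R = (2.49 − 1.13) / 5.97 = 0.228 mA.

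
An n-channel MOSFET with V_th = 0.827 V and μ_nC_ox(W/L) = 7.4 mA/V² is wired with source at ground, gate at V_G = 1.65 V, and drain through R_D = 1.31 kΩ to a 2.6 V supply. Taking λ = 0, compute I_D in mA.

I_D = 1.71 mA

V_GS = V_G = 1.65 V, so V_ov = 1.65 − 0.827 = 0.823 V.
Assume saturation: I_D = ½ k_n V_ov² = 0.5 × 7.4 × 0.823² = 2.51 mA, giving V_DS = V_DD − I_D R_D = 2.6 − 2.51 × 1.31 = -0.683 V.
But -0.683 V < V_ov = 0.823 V, so the device is actually in triode.
In triode I_D = k_n[V_ov V_DS − ½ V_DS²] and I_D = (V_DD − V_DS)/R_D. Equating: 4.85 V_DS² − 8.978 V_DS + 2.6 = 0, giving V_DS = 0.359 V (the root below V_ov).
I_D = (2.6 − 0.359) / 1.31 = 1.71 mA.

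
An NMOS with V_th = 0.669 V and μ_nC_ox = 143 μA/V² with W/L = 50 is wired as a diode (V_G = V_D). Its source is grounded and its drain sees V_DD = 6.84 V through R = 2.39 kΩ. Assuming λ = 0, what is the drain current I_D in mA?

I_D = 2.25 mA

With gate tied to drain, V_GS = V_DS ≥ V_GS − V_th, so the device is in saturation.
k_n = μ_nC_ox · (W/L) = 7.15 mA/V².
KCL at the drain: ½ k_n (V_GS − V_th)² = (V_DD − V_GS)/R.
Let x = V_GS − 0.669. Then 8.54 x² + x − 6.171 = 0, giving x = 0.793 V (positive root), so V_GS = 1.46 V.
I_D = (V_DD − V_GS)/R = (6.84 − 1.46) / 2.39 = 2.25 mA.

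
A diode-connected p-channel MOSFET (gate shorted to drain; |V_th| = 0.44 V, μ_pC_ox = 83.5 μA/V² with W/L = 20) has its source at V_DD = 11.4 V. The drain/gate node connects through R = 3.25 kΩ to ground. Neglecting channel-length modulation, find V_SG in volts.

V_SG = 2.27 V

With gate tied to drain, V_SG = V_SD ≥ V_SG − |V_th|, so the device is in saturation.
k_p = μ_pC_ox · (W/L) = 1.67 mA/V².
KCL at the drain: ½ k_p (V_SG − |V_th|)² = (V_DD − V_SG)/R.
Let x = V_SG − 0.44. Then 2.71 x² + x − 10.96 = 0, giving x = 1.83 V (positive root), so V_SG = 2.27 V.
I_D = (V_DD − V_SG)/R = (11.4 − 2.27) / 3.25 = 2.81 mA.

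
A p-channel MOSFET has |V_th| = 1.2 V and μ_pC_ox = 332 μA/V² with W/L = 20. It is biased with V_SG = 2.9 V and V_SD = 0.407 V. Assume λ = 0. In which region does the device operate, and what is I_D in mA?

k_p = μ_pC_ox · (W/L) = 6.64 mA/V².
V_ov = V_SG − |V_th| = 2.9 − 1.2 = 1.7 V.
Since V_SD = 0.407 V < V_ov = 1.7 V, the device is in the triode region.
I_D = k_p [V_ov · V_SD − ½ V_SD²] = 6.64 × [1.7 × 0.407 − 0.5 × 0.407²] = 4.04 mA.

Triode; I_D = 4.04 mA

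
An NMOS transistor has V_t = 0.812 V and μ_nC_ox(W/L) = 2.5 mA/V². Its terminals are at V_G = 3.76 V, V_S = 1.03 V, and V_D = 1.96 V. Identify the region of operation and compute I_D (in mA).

Triode; I_D = 3.38 mA

V_GS = V_G − V_S = 3.76 − 1.03 = 2.73 V; V_DS = V_D − V_S = 1.96 − 1.03 = 0.93 V.
V_ov = V_GS − V_t = 2.73 − 0.812 = 1.92 V.
Since V_DS = 0.93 V < V_ov = 1.92 V, the device is in the triode region.
I_D = k_n [V_ov · V_DS − ½ V_DS²] = 2.5 × [1.92 × 0.93 − 0.5 × 0.93²] = 3.38 mA.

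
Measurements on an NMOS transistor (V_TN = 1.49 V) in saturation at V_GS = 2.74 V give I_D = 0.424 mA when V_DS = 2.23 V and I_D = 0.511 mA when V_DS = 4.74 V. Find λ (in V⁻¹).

With V_GS fixed, I_D ∝ (1 + λ V_DS) in saturation, so I_D2/I_D1 = (1 + λ V_DS2)/(1 + λ V_DS1).
0.511/0.424 = 1.205 = (1 + 4.74 λ)/(1 + 2.23 λ).
Solving: λ (I_D1 V_DS2 − I_D2 V_DS1) = I_D2 − I_D1, so λ = (0.511 − 0.424) / (0.424 × 4.74 − 0.511 × 2.23) = 0.087 / 0.87 = 0.1 V⁻¹.

λ = 0.100 V⁻¹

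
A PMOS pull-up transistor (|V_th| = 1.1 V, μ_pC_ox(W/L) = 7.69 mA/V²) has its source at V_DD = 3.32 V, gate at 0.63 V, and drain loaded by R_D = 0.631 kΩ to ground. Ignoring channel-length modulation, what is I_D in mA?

I_D = 4.57 mA

V_SG = V_DD − V_G = 3.32 − 0.63 = 2.69 V, so V_ov = 2.69 − 1.1 = 1.59 V.
Assume saturation: I_D = ½ k_p V_ov² = 0.5 × 7.69 × 1.59² = 9.72 mA, giving V_SD = V_DD − I_D R_D = 3.32 − 9.72 × 0.631 = -2.81 V.
But -2.81 V < V_ov = 1.59 V, so the device is actually in triode.
In triode I_D = k_p[V_ov V_SD − ½ V_SD²] and I_D = (V_DD − V_SD)/R_D. Equating: 2.43 V_SD² − 8.715 V_SD + 3.32 = 0, giving V_SD = 0.433 V (the root below V_ov).
I_D = (3.32 − 0.433) / 0.631 = 4.57 mA.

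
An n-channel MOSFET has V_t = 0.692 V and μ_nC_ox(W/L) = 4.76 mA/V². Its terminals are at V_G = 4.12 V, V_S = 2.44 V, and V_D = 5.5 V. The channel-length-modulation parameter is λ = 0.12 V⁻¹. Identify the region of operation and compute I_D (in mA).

Saturation; I_D = 3.18 mA

V_GS = V_G − V_S = 4.12 − 2.44 = 1.68 V; V_DS = V_D − V_S = 5.5 − 2.44 = 3.06 V.
V_ov = V_GS − V_t = 1.68 − 0.692 = 0.988 V.
Since V_DS = 3.06 V ≥ V_ov = 0.988 V, the device is in saturation.
I_D = ½ k_n V_ov² (1 + λ V_DS) = 0.5 × 4.76 × 0.988² × (1 + 0.12 × 3.06) = 3.18 mA.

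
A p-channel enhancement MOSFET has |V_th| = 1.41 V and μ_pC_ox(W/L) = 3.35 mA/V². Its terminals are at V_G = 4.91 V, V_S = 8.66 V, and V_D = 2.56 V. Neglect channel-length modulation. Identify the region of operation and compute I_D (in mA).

Saturation; I_D = 9.17 mA

V_SG = V_S − V_G = 8.66 − 4.91 = 3.75 V; V_SD = V_S − V_D = 8.66 − 2.56 = 6.1 V.
V_ov = V_SG − |V_th| = 3.75 − 1.41 = 2.34 V.
Since V_SD = 6.1 V ≥ V_ov = 2.34 V, the device is in saturation.
I_D = ½ k_p V_ov² = 0.5 × 3.35 × 2.34² = 9.17 mA.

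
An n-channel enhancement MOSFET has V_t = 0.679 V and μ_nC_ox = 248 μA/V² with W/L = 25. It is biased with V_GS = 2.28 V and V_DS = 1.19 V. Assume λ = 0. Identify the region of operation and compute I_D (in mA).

Triode; I_D = 7.42 mA

k_n = μ_nC_ox · (W/L) = 6.2 mA/V².
V_ov = V_GS − V_t = 2.28 − 0.679 = 1.6 V.
Since V_DS = 1.19 V < V_ov = 1.6 V, the device is in the triode region.
I_D = k_n [V_ov · V_DS − ½ V_DS²] = 6.2 × [1.6 × 1.19 − 0.5 × 1.19²] = 7.42 mA.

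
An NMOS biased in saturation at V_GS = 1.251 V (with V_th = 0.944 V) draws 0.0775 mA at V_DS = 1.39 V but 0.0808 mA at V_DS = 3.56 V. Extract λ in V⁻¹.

With V_GS fixed, I_D ∝ (1 + λ V_DS) in saturation, so I_D2/I_D1 = (1 + λ V_DS2)/(1 + λ V_DS1).
0.0808/0.0775 = 1.043 = (1 + 3.56 λ)/(1 + 1.39 λ).
Solving: λ (I_D1 V_DS2 − I_D2 V_DS1) = I_D2 − I_D1, so λ = (0.0808 − 0.0775) / (0.0775 × 3.56 − 0.0808 × 1.39) = 0.0033 / 0.164 = 0.0202 V⁻¹.

λ = 0.0202 V⁻¹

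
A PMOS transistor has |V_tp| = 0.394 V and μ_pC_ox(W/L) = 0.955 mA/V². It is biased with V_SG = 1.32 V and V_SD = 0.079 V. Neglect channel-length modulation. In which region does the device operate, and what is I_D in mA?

Triode; I_D = 0.0669 mA

V_ov = V_SG − |V_tp| = 1.32 − 0.394 = 0.926 V.
Since V_SD = 0.079 V < V_ov = 0.926 V, the device is in the triode region.
I_D = k_p [V_ov · V_SD − ½ V_SD²] = 0.955 × [0.926 × 0.079 − 0.5 × 0.079²] = 0.0669 mA.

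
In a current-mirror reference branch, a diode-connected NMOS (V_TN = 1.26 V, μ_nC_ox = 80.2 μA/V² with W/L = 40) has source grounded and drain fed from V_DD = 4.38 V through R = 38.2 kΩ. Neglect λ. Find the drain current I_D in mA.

With gate tied to drain, V_GS = V_DS ≥ V_GS − V_TN, so the device is in saturation.
k_n = μ_nC_ox · (W/L) = 3.208 mA/V².
KCL at the drain: ½ k_n (V_GS − V_TN)² = (V_DD − V_GS)/R.
Let x = V_GS − 1.26. Then 61.3 x² + x − 3.12 = 0, giving x = 0.218 V (positive root), so V_GS = 1.48 V.
I_D = (V_DD − V_GS)/R = (4.38 − 1.48) / 38.2 = 0.076 mA.

I_D = 0.0760 mA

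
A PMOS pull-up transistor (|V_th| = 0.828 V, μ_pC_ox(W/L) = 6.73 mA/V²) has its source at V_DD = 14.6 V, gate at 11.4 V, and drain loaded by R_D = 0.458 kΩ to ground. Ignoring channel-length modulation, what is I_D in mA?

I_D = 18.9 mA

V_SG = V_DD − V_G = 14.6 − 11.4 = 3.2 V, so V_ov = 3.2 − 0.828 = 2.37 V.
Assume saturation: I_D = ½ k_p V_ov² = 0.5 × 6.73 × 2.37² = 18.9 mA, giving V_SD = V_DD − I_D R_D = 14.6 − 18.9 × 0.458 = 5.93 V.
V_SD = 5.93 V ≥ V_ov = 2.37 V, confirming saturation.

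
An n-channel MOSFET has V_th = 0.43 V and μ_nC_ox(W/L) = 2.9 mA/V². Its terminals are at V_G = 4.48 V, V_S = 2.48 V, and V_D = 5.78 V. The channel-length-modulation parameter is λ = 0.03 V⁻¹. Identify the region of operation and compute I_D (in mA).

Saturation; I_D = 3.93 mA

V_GS = V_G − V_S = 4.48 − 2.48 = 2 V; V_DS = V_D − V_S = 5.78 − 2.48 = 3.3 V.
V_ov = V_GS − V_th = 2 − 0.43 = 1.57 V.
Since V_DS = 3.3 V ≥ V_ov = 1.57 V, the device is in saturation.
I_D = ½ k_n V_ov² (1 + λ V_DS) = 0.5 × 2.9 × 1.57² × (1 + 0.03 × 3.3) = 3.93 mA.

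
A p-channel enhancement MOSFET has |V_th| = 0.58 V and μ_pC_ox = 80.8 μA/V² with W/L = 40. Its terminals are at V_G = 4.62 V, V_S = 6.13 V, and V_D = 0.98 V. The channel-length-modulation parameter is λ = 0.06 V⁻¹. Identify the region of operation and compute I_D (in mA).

Saturation; I_D = 1.83 mA

V_SG = V_S − V_G = 6.13 − 4.62 = 1.51 V; V_SD = V_S − V_D = 6.13 − 0.98 = 5.15 V.
k_p = μ_pC_ox · (W/L) = 3.232 mA/V².
V_ov = V_SG − |V_th| = 1.51 − 0.58 = 0.93 V.
Since V_SD = 5.15 V ≥ V_ov = 0.93 V, the device is in saturation.
I_D = ½ k_p V_ov² (1 + λ V_SD) = 0.5 × 3.232 × 0.93² × (1 + 0.06 × 5.15) = 1.83 mA.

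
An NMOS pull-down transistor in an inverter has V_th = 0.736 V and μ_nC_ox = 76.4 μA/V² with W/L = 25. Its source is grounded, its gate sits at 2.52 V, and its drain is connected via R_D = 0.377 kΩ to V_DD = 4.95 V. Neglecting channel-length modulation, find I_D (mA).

V_GS = V_G = 2.52 V, so V_ov = 2.52 − 0.736 = 1.78 V.
k_n = μ_nC_ox · (W/L) = 1.91 mA/V².
Assume saturation: I_D = ½ k_n V_ov² = 0.5 × 1.91 × 1.78² = 3.04 mA, giving V_DS = V_DD − I_D R_D = 4.95 − 3.04 × 0.377 = 3.8 V.
V_DS = 3.8 V ≥ V_ov = 1.78 V, confirming saturation.

I_D = 3.04 mA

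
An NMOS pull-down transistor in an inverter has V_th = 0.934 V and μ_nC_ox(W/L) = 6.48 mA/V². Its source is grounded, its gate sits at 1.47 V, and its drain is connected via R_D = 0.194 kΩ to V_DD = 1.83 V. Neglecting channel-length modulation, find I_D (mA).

V_GS = V_G = 1.47 V, so V_ov = 1.47 − 0.934 = 0.536 V.
Assume saturation: I_D = ½ k_n V_ov² = 0.5 × 6.48 × 0.536² = 0.931 mA, giving V_DS = V_DD − I_D R_D = 1.83 − 0.931 × 0.194 = 1.65 V.
V_DS = 1.65 V ≥ V_ov = 0.536 V, confirming saturation.

I_D = 0.931 mA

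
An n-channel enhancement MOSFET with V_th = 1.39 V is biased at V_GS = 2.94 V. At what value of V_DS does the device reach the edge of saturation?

The boundary between triode and saturation is V_DS = V_GS − V_th = V_ov.
V_ov = 2.94 − 1.39 = 1.55 V.

V_DS,sat = 1.55 V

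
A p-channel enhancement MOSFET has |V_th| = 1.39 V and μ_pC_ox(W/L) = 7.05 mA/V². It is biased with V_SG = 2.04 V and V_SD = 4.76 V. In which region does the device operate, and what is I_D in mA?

Saturation; I_D = 1.49 mA

V_ov = V_SG − |V_th| = 2.04 − 1.39 = 0.65 V.
Since V_SD = 4.76 V ≥ V_ov = 0.65 V, the device is in saturation.
I_D = ½ k_p V_ov² = 0.5 × 7.05 × 0.65² = 1.49 mA.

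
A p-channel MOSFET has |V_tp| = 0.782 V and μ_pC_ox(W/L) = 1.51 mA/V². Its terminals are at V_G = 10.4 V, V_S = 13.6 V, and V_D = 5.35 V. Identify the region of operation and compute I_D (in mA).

V_SG = V_S − V_G = 13.6 − 10.4 = 3.2 V; V_SD = V_S − V_D = 13.6 − 5.35 = 8.25 V.
V_ov = V_SG − |V_tp| = 3.2 − 0.782 = 2.42 V.
Since V_SD = 8.25 V ≥ V_ov = 2.42 V, the device is in saturation.
I_D = ½ k_p V_ov² = 0.5 × 1.51 × 2.42² = 4.41 mA.

Saturation; I_D = 4.41 mA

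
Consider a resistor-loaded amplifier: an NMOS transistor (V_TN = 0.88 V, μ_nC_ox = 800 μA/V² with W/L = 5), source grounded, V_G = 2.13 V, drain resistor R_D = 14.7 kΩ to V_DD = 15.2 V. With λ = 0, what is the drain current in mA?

I_D = 1.02 mA

V_GS = V_G = 2.13 V, so V_ov = 2.13 − 0.88 = 1.25 V.
k_n = μ_nC_ox · (W/L) = 4 mA/V².
Assume saturation: I_D = ½ k_n V_ov² = 0.5 × 4 × 1.25² = 3.12 mA, giving V_DS = V_DD − I_D R_D = 15.2 − 3.12 × 14.7 = -30.7 V.
But -30.7 V < V_ov = 1.25 V, so the device is actually in triode.
In triode I_D = k_n[V_ov V_DS − ½ V_DS²] and I_D = (V_DD − V_DS)/R_D. Equating: 29.4 V_DS² − 74.5 V_DS + 15.2 = 0, giving V_DS = 0.224 V (the root below V_ov).
I_D = (15.2 − 0.224) / 14.7 = 1.02 mA.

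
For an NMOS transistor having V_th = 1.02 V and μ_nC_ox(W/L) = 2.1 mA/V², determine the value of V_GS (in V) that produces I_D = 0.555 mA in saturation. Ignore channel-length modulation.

V_GS = 1.75 V

In saturation I_D = ½ k_n (V_GS − V_th)², so V_GS − V_th = √(2 I_D / k_n) = √(2 × 0.555 / 2.1) = 0.727 V.
V_GS = 1.02 + 0.727 = 1.75 V.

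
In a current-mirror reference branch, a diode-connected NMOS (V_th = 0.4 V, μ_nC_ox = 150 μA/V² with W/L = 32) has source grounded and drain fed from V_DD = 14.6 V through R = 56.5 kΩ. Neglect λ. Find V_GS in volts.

V_GS = 0.720 V

With gate tied to drain, V_GS = V_DS ≥ V_GS − V_th, so the device is in saturation.
k_n = μ_nC_ox · (W/L) = 4.8 mA/V².
KCL at the drain: ½ k_n (V_GS − V_th)² = (V_DD − V_GS)/R.
Let x = V_GS − 0.4. Then 136 x² + x − 14.2 = 0, giving x = 0.32 V (positive root), so V_GS = 0.72 V.
I_D = (V_DD − V_GS)/R = (14.6 − 0.72) / 56.5 = 0.246 mA.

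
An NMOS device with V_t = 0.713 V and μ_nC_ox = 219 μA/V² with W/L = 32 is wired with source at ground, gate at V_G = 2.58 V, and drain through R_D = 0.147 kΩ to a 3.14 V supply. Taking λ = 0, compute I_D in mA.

I_D = 11.6 mA

V_GS = V_G = 2.58 V, so V_ov = 2.58 − 0.713 = 1.87 V.
k_n = μ_nC_ox · (W/L) = 7.008 mA/V².
Assume saturation: I_D = ½ k_n V_ov² = 0.5 × 7.008 × 1.87² = 12.2 mA, giving V_DS = V_DD − I_D R_D = 3.14 − 12.2 × 0.147 = 1.34 V.
But 1.34 V < V_ov = 1.87 V, so the device is actually in triode.
In triode I_D = k_n[V_ov V_DS − ½ V_DS²] and I_D = (V_DD − V_DS)/R_D. Equating: 0.515 V_DS² − 2.923 V_DS + 3.14 = 0, giving V_DS = 1.44 V (the root below V_ov).
I_D = (3.14 − 1.44) / 0.147 = 11.6 mA.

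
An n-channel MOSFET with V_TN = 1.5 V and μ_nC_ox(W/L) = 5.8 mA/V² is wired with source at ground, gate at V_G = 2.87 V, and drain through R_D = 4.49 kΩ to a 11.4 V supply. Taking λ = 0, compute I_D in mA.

I_D = 2.46 mA

V_GS = V_G = 2.87 V, so V_ov = 2.87 − 1.5 = 1.37 V.
Assume saturation: I_D = ½ k_n V_ov² = 0.5 × 5.8 × 1.37² = 5.44 mA, giving V_DS = V_DD − I_D R_D = 11.4 − 5.44 × 4.49 = -13 V.
But -13 V < V_ov = 1.37 V, so the device is actually in triode.
In triode I_D = k_n[V_ov V_DS − ½ V_DS²] and I_D = (V_DD − V_DS)/R_D. Equating: 13 V_DS² − 36.68 V_DS + 11.4 = 0, giving V_DS = 0.356 V (the root below V_ov).
I_D = (11.4 − 0.356) / 4.49 = 2.46 mA.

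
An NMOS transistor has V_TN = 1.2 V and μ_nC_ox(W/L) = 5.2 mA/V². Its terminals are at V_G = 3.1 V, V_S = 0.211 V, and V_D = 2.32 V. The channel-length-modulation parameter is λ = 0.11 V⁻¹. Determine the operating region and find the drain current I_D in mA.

Saturation; I_D = 9.14 mA

V_GS = V_G − V_S = 3.1 − 0.211 = 2.89 V; V_DS = V_D − V_S = 2.32 − 0.211 = 2.11 V.
V_ov = V_GS − V_TN = 2.89 − 1.2 = 1.69 V.
Since V_DS = 2.11 V ≥ V_ov = 1.69 V, the device is in saturation.
I_D = ½ k_n V_ov² (1 + λ V_DS) = 0.5 × 5.2 × 1.69² × (1 + 0.11 × 2.11) = 9.14 mA.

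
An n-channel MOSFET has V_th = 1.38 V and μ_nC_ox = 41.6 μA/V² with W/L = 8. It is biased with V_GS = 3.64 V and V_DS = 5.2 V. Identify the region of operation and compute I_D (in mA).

k_n = μ_nC_ox · (W/L) = 0.3328 mA/V².
V_ov = V_GS − V_th = 3.64 − 1.38 = 2.26 V.
Since V_DS = 5.2 V ≥ V_ov = 2.26 V, the device is in saturation.
I_D = ½ k_n V_ov² = 0.5 × 0.3328 × 2.26² = 0.85 mA.

Saturation; I_D = 0.850 mA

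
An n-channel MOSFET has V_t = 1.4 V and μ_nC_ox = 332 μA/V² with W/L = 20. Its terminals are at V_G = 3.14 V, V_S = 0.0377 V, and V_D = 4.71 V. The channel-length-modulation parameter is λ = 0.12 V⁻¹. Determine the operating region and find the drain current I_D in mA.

Saturation; I_D = 15.0 mA

V_GS = V_G − V_S = 3.14 − 0.0377 = 3.1 V; V_DS = V_D − V_S = 4.71 − 0.0377 = 4.67 V.
k_n = μ_nC_ox · (W/L) = 6.64 mA/V².
V_ov = V_GS − V_t = 3.1 − 1.4 = 1.7 V.
Since V_DS = 4.67 V ≥ V_ov = 1.7 V, the device is in saturation.
I_D = ½ k_n V_ov² (1 + λ V_DS) = 0.5 × 6.64 × 1.7² × (1 + 0.12 × 4.67) = 15 mA.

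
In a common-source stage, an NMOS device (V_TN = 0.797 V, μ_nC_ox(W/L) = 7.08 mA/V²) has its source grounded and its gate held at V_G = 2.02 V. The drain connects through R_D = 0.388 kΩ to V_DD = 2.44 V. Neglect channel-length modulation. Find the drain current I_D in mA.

I_D = 4.42 mA

V_GS = V_G = 2.02 V, so V_ov = 2.02 − 0.797 = 1.22 V.
Assume saturation: I_D = ½ k_n V_ov² = 0.5 × 7.08 × 1.22² = 5.29 mA, giving V_DS = V_DD − I_D R_D = 2.44 − 5.29 × 0.388 = 0.386 V.
But 0.386 V < V_ov = 1.22 V, so the device is actually in triode.
In triode I_D = k_n[V_ov V_DS − ½ V_DS²] and I_D = (V_DD − V_DS)/R_D. Equating: 1.37 V_DS² − 4.36 V_DS + 2.44 = 0, giving V_DS = 0.726 V (the root below V_ov).
I_D = (2.44 − 0.726) / 0.388 = 4.42 mA.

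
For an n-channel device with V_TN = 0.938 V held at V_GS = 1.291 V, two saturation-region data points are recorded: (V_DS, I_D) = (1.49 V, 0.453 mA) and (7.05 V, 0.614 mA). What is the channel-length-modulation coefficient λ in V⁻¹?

λ = 0.0707 V⁻¹

With V_GS fixed, I_D ∝ (1 + λ V_DS) in saturation, so I_D2/I_D1 = (1 + λ V_DS2)/(1 + λ V_DS1).
0.614/0.453 = 1.355 = (1 + 7.05 λ)/(1 + 1.49 λ).
Solving: λ (I_D1 V_DS2 − I_D2 V_DS1) = I_D2 − I_D1, so λ = (0.614 − 0.453) / (0.453 × 7.05 − 0.614 × 1.49) = 0.161 / 2.28 = 0.0707 V⁻¹.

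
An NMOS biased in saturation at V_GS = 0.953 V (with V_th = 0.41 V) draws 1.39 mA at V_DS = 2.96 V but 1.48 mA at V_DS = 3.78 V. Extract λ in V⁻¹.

With V_GS fixed, I_D ∝ (1 + λ V_DS) in saturation, so I_D2/I_D1 = (1 + λ V_DS2)/(1 + λ V_DS1).
1.48/1.39 = 1.065 = (1 + 3.78 λ)/(1 + 2.96 λ).
Solving: λ (I_D1 V_DS2 − I_D2 V_DS1) = I_D2 − I_D1, so λ = (1.48 − 1.39) / (1.39 × 3.78 − 1.48 × 2.96) = 0.09 / 0.873 = 0.103 V⁻¹.

λ = 0.103 V⁻¹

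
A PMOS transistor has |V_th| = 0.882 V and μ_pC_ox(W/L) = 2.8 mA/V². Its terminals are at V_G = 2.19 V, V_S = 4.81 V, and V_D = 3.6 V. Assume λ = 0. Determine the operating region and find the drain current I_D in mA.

V_SG = V_S − V_G = 4.81 − 2.19 = 2.62 V; V_SD = V_S − V_D = 4.81 − 3.6 = 1.21 V.
V_ov = V_SG − |V_th| = 2.62 − 0.882 = 1.74 V.
Since V_SD = 1.21 V < V_ov = 1.74 V, the device is in the triode region.
I_D = k_p [V_ov · V_SD − ½ V_SD²] = 2.8 × [1.74 × 1.21 − 0.5 × 1.21²] = 3.84 mA.

Triode; I_D = 3.84 mA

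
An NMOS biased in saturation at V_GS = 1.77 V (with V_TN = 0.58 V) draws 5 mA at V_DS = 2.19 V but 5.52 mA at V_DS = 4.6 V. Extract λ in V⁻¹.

With V_GS fixed, I_D ∝ (1 + λ V_DS) in saturation, so I_D2/I_D1 = (1 + λ V_DS2)/(1 + λ V_DS1).
5.52/5 = 1.104 = (1 + 4.6 λ)/(1 + 2.19 λ).
Solving: λ (I_D1 V_DS2 − I_D2 V_DS1) = I_D2 − I_D1, so λ = (5.52 − 5) / (5 × 4.6 − 5.52 × 2.19) = 0.52 / 10.9 = 0.0477 V⁻¹.

λ = 0.0477 V⁻¹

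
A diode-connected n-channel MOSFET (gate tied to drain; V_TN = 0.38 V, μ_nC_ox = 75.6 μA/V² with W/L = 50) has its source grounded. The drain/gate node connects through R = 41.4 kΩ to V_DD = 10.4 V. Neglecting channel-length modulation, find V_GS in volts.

With gate tied to drain, V_GS = V_DS ≥ V_GS − V_TN, so the device is in saturation.
k_n = μ_nC_ox · (W/L) = 3.78 mA/V².
KCL at the drain: ½ k_n (V_GS − V_TN)² = (V_DD − V_GS)/R.
Let x = V_GS − 0.38. Then 78.2 x² + x − 10.02 = 0, giving x = 0.352 V (positive root), so V_GS = 0.732 V.
I_D = (V_DD − V_GS)/R = (10.4 − 0.732) / 41.4 = 0.234 mA.

V_GS = 0.732 V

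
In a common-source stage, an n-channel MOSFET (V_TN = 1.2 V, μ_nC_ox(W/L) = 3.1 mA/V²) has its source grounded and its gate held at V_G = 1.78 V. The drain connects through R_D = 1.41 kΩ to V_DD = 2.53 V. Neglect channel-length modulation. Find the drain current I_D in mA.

V_GS = V_G = 1.78 V, so V_ov = 1.78 − 1.2 = 0.58 V.
Assume saturation: I_D = ½ k_n V_ov² = 0.5 × 3.1 × 0.58² = 0.521 mA, giving V_DS = V_DD − I_D R_D = 2.53 − 0.521 × 1.41 = 1.79 V.
V_DS = 1.79 V ≥ V_ov = 0.58 V, confirming saturation.

I_D = 0.521 mA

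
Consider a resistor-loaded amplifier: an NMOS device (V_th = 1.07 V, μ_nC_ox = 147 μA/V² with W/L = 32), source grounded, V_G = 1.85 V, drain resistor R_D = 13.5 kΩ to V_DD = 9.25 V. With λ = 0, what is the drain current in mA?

V_GS = V_G = 1.85 V, so V_ov = 1.85 − 1.07 = 0.78 V.
k_n = μ_nC_ox · (W/L) = 4.704 mA/V².
Assume saturation: I_D = ½ k_n V_ov² = 0.5 × 4.704 × 0.78² = 1.43 mA, giving V_DS = V_DD − I_D R_D = 9.25 − 1.43 × 13.5 = -10.1 V.
But -10.1 V < V_ov = 0.78 V, so the device is actually in triode.
In triode I_D = k_n[V_ov V_DS − ½ V_DS²] and I_D = (V_DD − V_DS)/R_D. Equating: 31.8 V_DS² − 50.53 V_DS + 9.25 = 0, giving V_DS = 0.211 V (the root below V_ov).
I_D = (9.25 − 0.211) / 13.5 = 0.67 mA.

I_D = 0.670 mA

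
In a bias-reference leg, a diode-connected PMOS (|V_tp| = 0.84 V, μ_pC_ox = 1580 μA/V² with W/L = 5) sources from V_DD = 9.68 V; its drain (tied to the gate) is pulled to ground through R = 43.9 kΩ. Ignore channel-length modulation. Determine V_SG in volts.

V_SG = 1.06 V

With gate tied to drain, V_SG = V_SD ≥ V_SG − |V_tp|, so the device is in saturation.
k_p = μ_pC_ox · (W/L) = 7.9 mA/V².
KCL at the drain: ½ k_p (V_SG − |V_tp|)² = (V_DD − V_SG)/R.
Let x = V_SG − 0.84. Then 173 x² + x − 8.84 = 0, giving x = 0.223 V (positive root), so V_SG = 1.06 V.
I_D = (V_DD − V_SG)/R = (9.68 − 1.06) / 43.9 = 0.196 mA.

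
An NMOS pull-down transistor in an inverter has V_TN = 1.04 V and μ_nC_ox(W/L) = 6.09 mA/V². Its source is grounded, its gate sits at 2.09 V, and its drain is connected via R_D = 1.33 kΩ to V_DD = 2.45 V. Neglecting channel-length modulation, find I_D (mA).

I_D = 1.62 mA

V_GS = V_G = 2.09 V, so V_ov = 2.09 − 1.04 = 1.05 V.
Assume saturation: I_D = ½ k_n V_ov² = 0.5 × 6.09 × 1.05² = 3.36 mA, giving V_DS = V_DD − I_D R_D = 2.45 − 3.36 × 1.33 = -2.01 V.
But -2.01 V < V_ov = 1.05 V, so the device is actually in triode.
In triode I_D = k_n[V_ov V_DS − ½ V_DS²] and I_D = (V_DD − V_DS)/R_D. Equating: 4.05 V_DS² − 9.505 V_DS + 2.45 = 0, giving V_DS = 0.295 V (the root below V_ov).
I_D = (2.45 − 0.295) / 1.33 = 1.62 mA.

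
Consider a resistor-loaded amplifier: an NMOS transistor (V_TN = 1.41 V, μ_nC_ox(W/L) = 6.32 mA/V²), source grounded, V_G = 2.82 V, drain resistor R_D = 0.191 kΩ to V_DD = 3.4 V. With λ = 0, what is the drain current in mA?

V_GS = V_G = 2.82 V, so V_ov = 2.82 − 1.41 = 1.41 V.
Assume saturation: I_D = ½ k_n V_ov² = 0.5 × 6.32 × 1.41² = 6.28 mA, giving V_DS = V_DD − I_D R_D = 3.4 − 6.28 × 0.191 = 2.2 V.
V_DS = 2.2 V ≥ V_ov = 1.41 V, confirming saturation.

I_D = 6.28 mA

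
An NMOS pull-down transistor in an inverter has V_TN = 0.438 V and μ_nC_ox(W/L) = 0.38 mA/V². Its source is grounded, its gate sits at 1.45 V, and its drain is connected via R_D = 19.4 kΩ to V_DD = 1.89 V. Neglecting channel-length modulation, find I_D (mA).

I_D = 0.0845 mA

V_GS = V_G = 1.45 V, so V_ov = 1.45 − 0.438 = 1.01 V.
Assume saturation: I_D = ½ k_n V_ov² = 0.5 × 0.38 × 1.01² = 0.195 mA, giving V_DS = V_DD − I_D R_D = 1.89 − 0.195 × 19.4 = -1.88 V.
But -1.88 V < V_ov = 1.01 V, so the device is actually in triode.
In triode I_D = k_n[V_ov V_DS − ½ V_DS²] and I_D = (V_DD − V_DS)/R_D. Equating: 3.69 V_DS² − 8.46 V_DS + 1.89 = 0, giving V_DS = 0.251 V (the root below V_ov).
I_D = (1.89 − 0.251) / 19.4 = 0.0845 mA.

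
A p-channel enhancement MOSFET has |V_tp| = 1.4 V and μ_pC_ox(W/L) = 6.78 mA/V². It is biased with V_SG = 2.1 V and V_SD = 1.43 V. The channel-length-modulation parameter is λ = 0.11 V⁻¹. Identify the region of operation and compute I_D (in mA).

Saturation; I_D = 1.92 mA

V_ov = V_SG − |V_tp| = 2.1 − 1.4 = 0.7 V.
Since V_SD = 1.43 V ≥ V_ov = 0.7 V, the device is in saturation.
I_D = ½ k_p V_ov² (1 + λ V_SD) = 0.5 × 6.78 × 0.7² × (1 + 0.11 × 1.43) = 1.92 mA.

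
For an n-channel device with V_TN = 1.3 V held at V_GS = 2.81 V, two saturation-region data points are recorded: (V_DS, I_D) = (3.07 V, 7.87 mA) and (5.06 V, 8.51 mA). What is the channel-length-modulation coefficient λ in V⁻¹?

With V_GS fixed, I_D ∝ (1 + λ V_DS) in saturation, so I_D2/I_D1 = (1 + λ V_DS2)/(1 + λ V_DS1).
8.51/7.87 = 1.081 = (1 + 5.06 λ)/(1 + 3.07 λ).
Solving: λ (I_D1 V_DS2 − I_D2 V_DS1) = I_D2 − I_D1, so λ = (8.51 − 7.87) / (7.87 × 5.06 − 8.51 × 3.07) = 0.64 / 13.7 = 0.0467 V⁻¹.

λ = 0.0467 V⁻¹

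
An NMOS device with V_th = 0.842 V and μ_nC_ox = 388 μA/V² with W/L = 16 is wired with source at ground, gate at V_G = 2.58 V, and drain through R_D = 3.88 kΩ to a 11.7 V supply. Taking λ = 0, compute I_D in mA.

V_GS = V_G = 2.58 V, so V_ov = 2.58 − 0.842 = 1.74 V.
k_n = μ_nC_ox · (W/L) = 6.208 mA/V².
Assume saturation: I_D = ½ k_n V_ov² = 0.5 × 6.208 × 1.74² = 9.38 mA, giving V_DS = V_DD − I_D R_D = 11.7 − 9.38 × 3.88 = -24.7 V.
But -24.7 V < V_ov = 1.74 V, so the device is actually in triode.
In triode I_D = k_n[V_ov V_DS − ½ V_DS²] and I_D = (V_DD − V_DS)/R_D. Equating: 12 V_DS² − 42.86 V_DS + 11.7 = 0, giving V_DS = 0.298 V (the root below V_ov).
I_D = (11.7 − 0.298) / 3.88 = 2.94 mA.

I_D = 2.94 mA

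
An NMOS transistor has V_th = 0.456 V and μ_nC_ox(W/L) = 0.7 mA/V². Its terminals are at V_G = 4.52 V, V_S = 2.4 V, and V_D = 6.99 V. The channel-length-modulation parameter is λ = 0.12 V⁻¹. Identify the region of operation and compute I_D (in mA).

V_GS = V_G − V_S = 4.52 − 2.4 = 2.12 V; V_DS = V_D − V_S = 6.99 − 2.4 = 4.59 V.
V_ov = V_GS − V_th = 2.12 − 0.456 = 1.66 V.
Since V_DS = 4.59 V ≥ V_ov = 1.66 V, the device is in saturation.
I_D = ½ k_n V_ov² (1 + λ V_DS) = 0.5 × 0.7 × 1.66² × (1 + 0.12 × 4.59) = 1.5 mA.

Saturation; I_D = 1.50 mA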